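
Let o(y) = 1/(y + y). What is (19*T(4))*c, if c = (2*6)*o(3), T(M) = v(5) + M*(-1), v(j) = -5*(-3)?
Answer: 418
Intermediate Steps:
o(y) = 1/(2*y)
v(j) = 15
T(M) = 15 - M (T(M) = 15 + M*(-1) = 15 - M)
c = 2 (c = (2*6)*((½)/3) = 12*((½)*(⅓)) = 12*(⅙) = 2)
(19*T(4))*c = (19*(15 - 1*4))*2 = (19*(15 - 4))*2 = (19*11)*2 = 209*2 = 418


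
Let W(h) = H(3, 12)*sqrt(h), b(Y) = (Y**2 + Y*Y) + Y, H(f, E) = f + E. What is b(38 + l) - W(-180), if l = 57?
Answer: 18145 - 90*I*sqrt(5) ≈ 18145.0 - 201.25*I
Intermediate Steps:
H(f, E) = E + f
b(Y) = Y + 2*Y**2 (b(Y) = (Y**2 + Y**2) + Y = 2*Y**2 + Y = Y + 2*Y**2)
W(h) = 15*sqrt(h) (W(h) = (12 + 3)*sqrt(h) = 15*sqrt(h))
b(38 + l) - W(-180) = (38 + 57)*(1 + 2*(38 + 57)) - 15*sqrt(-180) = 95*(1 + 2*95) - 15*6*I*sqrt(5) = 95*(1 + 190) - 90*I*sqrt(5) = 95*191 - 90*I*sqrt(5) = 18145 - 90*I*sqrt(5)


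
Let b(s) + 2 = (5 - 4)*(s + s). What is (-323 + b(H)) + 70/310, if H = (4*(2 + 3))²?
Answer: 14732/31 ≈ 475.23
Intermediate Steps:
H = 400 (H = (4*5)² = 20² = 400)
b(s) = -2 + 2*s (b(s) = -2 + (5 - 4)*(s + s) = -2 + 1*(2*s) = -2 + 2*s)
(-323 + b(H)) + 70/310 = (-323 + (-2 + 2*400)) + 70/310 = (-323 + (-2 + 800)) + 70*(1/310) = (-323 + 798) + 7/31 = 475 + 7/31 = 14732/31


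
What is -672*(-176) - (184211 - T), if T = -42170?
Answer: -108109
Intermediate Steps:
-672*(-176) - (184211 - T) = -672*(-176) - (184211 - 1*(-42170)) = 118272 - (184211 + 42170) = 118272 - 1*226381 = 118272 - 226381 = -108109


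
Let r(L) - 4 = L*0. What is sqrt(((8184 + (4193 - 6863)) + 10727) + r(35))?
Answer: 57*sqrt(5) ≈ 127.46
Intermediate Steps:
r(L) = 4 (r(L) = 4 + L*0 = 4 + 0 = 4)
sqrt(((8184 + (4193 - 6863)) + 10727) + r(35)) = sqrt(((8184 + (4193 - 6863)) + 10727) + 4) = sqrt(((8184 - 2670) + 10727) + 4) = sqrt((5514 + 10727) + 4) = sqrt(16241 + 4) = sqrt(16245) = 57*sqrt(5)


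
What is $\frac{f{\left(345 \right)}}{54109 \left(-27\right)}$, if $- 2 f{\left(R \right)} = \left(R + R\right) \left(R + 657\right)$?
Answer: $\frac{38410}{162327} \approx 0.23662$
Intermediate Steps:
$f{\left(R \right)} = - R \left(657 + R\right)$ ($f{\left(R \right)} = - \frac{\left(R + R\right) \left(R + 657\right)}{2} = - \frac{2 R \left(657 + R\right)}{2} = - R \left(657 + R\right)$)
$\frac{f{\left(345 \right)}}{54109 \left(-27\right)} = \frac{\left(-1\right) 345 \left(657 + 345\right)}{54109 \left(-27\right)} = \frac{\left(-1\right) 345 \cdot 1002}{-1460943} = \left(-345690\right) \left(- \frac{1}{1460943}\right) = \frac{38410}{162327}$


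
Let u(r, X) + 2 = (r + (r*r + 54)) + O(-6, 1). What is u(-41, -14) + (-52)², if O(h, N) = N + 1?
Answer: 4398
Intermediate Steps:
O(h, N) = 1 + N
u(r, X) = 54 + r + r² (u(r, X) = -2 + ((r + (r*r + 54)) + (1 + 1)) = -2 + ((r + (r² + 54)) + 2) = -2 + ((r + (54 + r²)) + 2) = -2 + ((54 + r + r²) + 2) = -2 + (56 + r + r²) = 54 + r + r²)
u(-41, -14) + (-52)² = (54 - 41 + (-41)²) + (-52)² = (54 - 41 + 1681) + 2704 = 1694 + 2704 = 4398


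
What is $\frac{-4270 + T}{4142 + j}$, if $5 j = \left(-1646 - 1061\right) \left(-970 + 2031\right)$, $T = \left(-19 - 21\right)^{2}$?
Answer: $\frac{13350}{2851417} \approx 0.0046819$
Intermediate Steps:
$T = 1600$ ($T = \left(-40\right)^{2} = 1600$)
$j = - \frac{2872127}{5}$ ($j = \frac{\left(-1646 - 1061\right) \left(-970 + 2031\right)}{5} = \frac{\left(-2707\right) 1061}{5} = \frac{1}{5} \left(-2872127\right) = - \frac{2872127}{5} \approx -5.7443 \cdot 10^{5}$)
$\frac{-4270 + T}{4142 + j} = \frac{-4270 + 1600}{4142 - \frac{2872127}{5}} = - \frac{2670}{- \frac{2851417}{5}} = \left(-2670\right) \left(- \frac{5}{2851417}\right) = \frac{13350}{2851417}$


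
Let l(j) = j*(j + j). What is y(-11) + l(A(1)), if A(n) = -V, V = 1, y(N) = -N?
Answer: 13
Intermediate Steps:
A(n) = -1 (A(n) = -1*1 = -1)
l(j) = 2*j**2 (l(j) = j*(2*j) = 2*j**2)
y(-11) + l(A(1)) = -1*(-11) + 2*(-1)**2 = 11 + 2*1 = 11 + 2 = 13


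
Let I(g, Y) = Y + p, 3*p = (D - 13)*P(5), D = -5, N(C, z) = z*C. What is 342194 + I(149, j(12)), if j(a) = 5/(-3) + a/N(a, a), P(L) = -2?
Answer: 4106453/12 ≈ 3.4220e+5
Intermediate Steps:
N(C, z) = C*z
p = 12 (p = ((-5 - 13)*(-2))/3 = (-18*(-2))/3 = (⅓)*36 = 12)
j(a) = -5/3 + 1/a (j(a) = 5/(-3) + a/((a*a)) = 5*(-⅓) + a/(a²) = -5/3 + a/a² = -5/3 + 1/a)
I(g, Y) = 12 + Y (I(g, Y) = Y + 12 = 12 + Y)
342194 + I(149, j(12)) = 342194 + (12 + (-5/3 + 1/12)) = 342194 + (12 - 19/12) = 342194 + 125/12 = 4106453/12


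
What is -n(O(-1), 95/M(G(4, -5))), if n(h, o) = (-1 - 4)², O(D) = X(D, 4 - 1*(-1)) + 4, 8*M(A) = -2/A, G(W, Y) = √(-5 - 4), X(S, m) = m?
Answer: -25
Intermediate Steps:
G(W, Y) = 3*I (G(W, Y) = √(-9) = 3*I)
M(A) = -1/(4*A) (M(A) = (-2/A)/8 = -1/(4*A))
O(D) = 9 (O(D) = (4 - 1*(-1)) + 4 = (4 + 1) + 4 = 5 + 4 = 9)
n(h, o) = 25 (n(h, o) = (-5)² = 25)
-n(O(-1), 95/M(G(4, -5))) = -1*25 = -25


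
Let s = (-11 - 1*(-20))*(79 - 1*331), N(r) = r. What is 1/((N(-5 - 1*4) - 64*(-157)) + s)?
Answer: 1/7771 ≈ 0.00012868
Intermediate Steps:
s = -2268 (s = (-11 + 20)*(79 - 331) = 9*(-252) = -2268)
1/((N(-5 - 1*4) - 64*(-157)) + s) = 1/(((-5 - 1*4) - 64*(-157)) - 2268) = 1/(((-5 - 4) + 10048) - 2268) = 1/((-9 + 10048) - 2268) = 1/(10039 - 2268) = 1/7771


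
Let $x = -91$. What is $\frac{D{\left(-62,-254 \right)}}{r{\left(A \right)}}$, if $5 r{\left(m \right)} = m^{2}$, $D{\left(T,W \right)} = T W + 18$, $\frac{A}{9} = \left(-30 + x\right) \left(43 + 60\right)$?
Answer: $\frac{78830}{12581435889} \approx 6.2656 \cdot 10^{-6}$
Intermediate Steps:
$A = -112167$ ($A = 9 \left(-30 - 91\right) \left(43 + 60\right) = 9 \left(\left(-121\right) 103\right) = 9 \left(-12463\right) = -112167$)
$D{\left(T,W \right)} = 18 + T W$
$r{\left(m \right)} = \frac{m^{2}}{5}$
$\frac{D{\left(-62,-254 \right)}}{r{\left(A \right)}} = \frac{18 - -15748}{\frac{1}{5} \left(-112167\right)^{2}} = \frac{18 + 15748}{\frac{1}{5} \cdot 12581435889} = \frac{15766}{\frac{12581435889}{5}} = 15766 \cdot \frac{5}{12581435889} = \frac{78830}{12581435889}$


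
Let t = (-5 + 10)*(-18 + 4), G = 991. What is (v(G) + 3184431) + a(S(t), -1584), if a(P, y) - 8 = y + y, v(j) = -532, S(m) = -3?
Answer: 3180739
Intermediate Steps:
t = -70 (t = 5*(-14) = -70)
a(P, y) = 8 + 2*y (a(P, y) = 8 + (y + y) = 8 + 2*y)
(v(G) + 3184431) + a(S(t), -1584) = (-532 + 3184431) + (8 + 2*(-1584)) = 3183899 + (8 - 3168) = 3183899 - 3160 = 3180739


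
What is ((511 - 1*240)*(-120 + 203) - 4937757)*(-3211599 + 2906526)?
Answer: 1499514334272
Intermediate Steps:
((511 - 1*240)*(-120 + 203) - 4937757)*(-3211599 + 2906526) = ((511 - 240)*83 - 4937757)*(-305073) = (271*83 - 4937757)*(-305073) = (22493 - 4937757)*(-305073) = -4915264*(-305073) = 1499514334272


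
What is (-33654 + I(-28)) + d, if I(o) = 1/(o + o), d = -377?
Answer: -1905737/56 ≈ -34031.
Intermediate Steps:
I(o) = 1/(2*o)
(-33654 + I(-28)) + d = (-33654 + (1/2)/(-28)) - 377 = (-33654 + (1/2)*(-1/28)) - 377 = (-33654 - 1/56) - 377 = -1884625/56 - 377 = -1905737/56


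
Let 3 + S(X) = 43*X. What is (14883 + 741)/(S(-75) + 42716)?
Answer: 1953/4936 ≈ 0.39566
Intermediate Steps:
S(X) = -3 + 43*X
(14883 + 741)/(S(-75) + 42716) = (14883 + 741)/((-3 + 43*(-75)) + 42716) = 15624/((-3 - 3225) + 42716) = 15624/(-3228 + 42716) = 15624/39488 = 15624*(1/39488) = 1953/4936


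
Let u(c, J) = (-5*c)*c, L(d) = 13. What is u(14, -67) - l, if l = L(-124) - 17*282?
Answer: 3801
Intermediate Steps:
u(c, J) = -5*c²
l = -4781 (l = 13 - 17*282 = 13 - 4794 = -4781)
u(14, -67) - l = -5*14² - 1*(-4781) = -5*196 + 4781 = -980 + 4781 = 3801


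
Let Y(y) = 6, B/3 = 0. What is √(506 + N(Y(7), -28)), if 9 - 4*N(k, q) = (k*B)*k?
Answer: √2033/2 ≈ 22.544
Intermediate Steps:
B = 0 (B = 3*0 = 0)
N(k, q) = 9/4 (N(k, q) = 9/4 - k*0*k/4 = 9/4 - 0*k = 9/4 - ¼*0 = 9/4 + 0 = 9/4)
√(506 + N(Y(7), -28)) = √(506 + 9/4) = √(2033/4) = √2033/2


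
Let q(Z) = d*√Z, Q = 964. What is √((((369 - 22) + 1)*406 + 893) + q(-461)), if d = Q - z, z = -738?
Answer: √(142181 + 1702*I*√461) ≈ 380.12 + 48.068*I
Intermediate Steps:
d = 1702 (d = 964 - 1*(-738) = 964 + 738 = 1702)
q(Z) = 1702*√Z
√((((369 - 22) + 1)*406 + 893) + q(-461)) = √((((369 - 22) + 1)*406 + 893) + 1702*√(-461)) = √(((347 + 1)*406 + 893) + 1702*(I*√461)) = √((348*406 + 893) + 1702*I*√461) = √((141288 + 893) + 1702*I*√461) = √(142181 + 1702*I*√461)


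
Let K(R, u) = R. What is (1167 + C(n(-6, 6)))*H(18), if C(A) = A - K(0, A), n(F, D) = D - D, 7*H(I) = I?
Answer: 21006/7 ≈ 3000.9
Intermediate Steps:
H(I) = I/7
n(F, D) = 0
C(A) = A (C(A) = A - 1*0 = A + 0 = A)
(1167 + C(n(-6, 6)))*H(18) = (1167 + 0)*((⅐)*18) = 1167*(18/7) = 21006/7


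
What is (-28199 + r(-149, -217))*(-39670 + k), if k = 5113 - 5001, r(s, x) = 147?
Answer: 1109681016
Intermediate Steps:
k = 112
(-28199 + r(-149, -217))*(-39670 + k) = (-28199 + 147)*(-39670 + 112) = -28052*(-39558) = 1109681016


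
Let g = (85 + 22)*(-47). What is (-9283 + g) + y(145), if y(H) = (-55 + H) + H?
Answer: -14077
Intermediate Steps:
y(H) = -55 + 2*H
g = -5029 (g = 107*(-47) = -5029)
(-9283 + g) + y(145) = (-9283 - 5029) + (-55 + 2*145) = -14312 + (-55 + 290) = -14312 + 235 = -14077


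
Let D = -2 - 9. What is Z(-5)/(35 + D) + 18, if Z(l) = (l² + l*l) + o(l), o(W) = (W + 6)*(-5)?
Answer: 159/8 ≈ 19.875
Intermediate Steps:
o(W) = -30 - 5*W (o(W) = (6 + W)*(-5) = -30 - 5*W)
D = -11
Z(l) = -30 - 5*l + 2*l² (Z(l) = (l² + l*l) + (-30 - 5*l) = (l² + l²) + (-30 - 5*l) = 2*l² + (-30 - 5*l) = -30 - 5*l + 2*l²)
Z(-5)/(35 + D) + 18 = (-30 - 5*(-5) + 2*(-5)²)/(35 - 11) + 18 = (-30 + 25 + 2*25)/24 + 18 = (-30 + 25 + 50)/24 + 18 = (1/24)*45 + 18 = 15/8 + 18 = 159/8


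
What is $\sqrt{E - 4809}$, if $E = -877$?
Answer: $i \sqrt{5686} \approx 75.406 i$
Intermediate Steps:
$\sqrt{E - 4809} = \sqrt{-877 - 4809} = \sqrt{-5686} = i \sqrt{5686}$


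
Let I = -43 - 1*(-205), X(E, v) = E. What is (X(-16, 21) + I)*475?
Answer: 69350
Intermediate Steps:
I = 162 (I = -43 + 205 = 162)
(X(-16, 21) + I)*475 = (-16 + 162)*475 = 146*475 = 69350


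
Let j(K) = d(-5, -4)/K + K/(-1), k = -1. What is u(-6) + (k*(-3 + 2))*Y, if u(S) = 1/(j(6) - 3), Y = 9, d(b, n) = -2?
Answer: 249/28 ≈ 8.8929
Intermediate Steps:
j(K) = -K - 2/K (j(K) = -2/K + K/(-1) = -2/K + K*(-1) = -2/K - K = -K - 2/K)
u(S) = -3/28 (u(S) = 1/((-1*6 - 2/6) - 3) = 1/((-6 - 2*⅙) - 3) = 1/((-6 - ⅓) - 3) = 1/(-19/3 - 3) = 1/(-28/3) = -3/28)
u(-6) + (k*(-3 + 2))*Y = -3/28 - (-3 + 2)*9 = -3/28 - 1*(-1)*9 = -3/28 + 1*9 = -3/28 + 9 = 249/28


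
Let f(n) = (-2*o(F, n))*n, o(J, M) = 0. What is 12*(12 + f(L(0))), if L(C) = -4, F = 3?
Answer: 144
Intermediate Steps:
f(n) = 0 (f(n) = (-2*0)*n = 0*n = 0)
12*(12 + f(L(0))) = 12*(12 + 0) = 12*12 = 144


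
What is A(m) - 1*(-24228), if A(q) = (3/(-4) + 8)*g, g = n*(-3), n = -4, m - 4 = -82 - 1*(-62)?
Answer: 24315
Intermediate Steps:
m = -16 (m = 4 + (-82 - 1*(-62)) = 4 + (-82 + 62) = 4 - 20 = -16)
g = 12 (g = -4*(-3) = 12)
A(q) = 87 (A(q) = (3/(-4) + 8)*12 = (3*(-1/4) + 8)*12 = (-3/4 + 8)*12 = (29/4)*12 = 87)
A(m) - 1*(-24228) = 87 - 1*(-24228) = 87 + 24228 = 24315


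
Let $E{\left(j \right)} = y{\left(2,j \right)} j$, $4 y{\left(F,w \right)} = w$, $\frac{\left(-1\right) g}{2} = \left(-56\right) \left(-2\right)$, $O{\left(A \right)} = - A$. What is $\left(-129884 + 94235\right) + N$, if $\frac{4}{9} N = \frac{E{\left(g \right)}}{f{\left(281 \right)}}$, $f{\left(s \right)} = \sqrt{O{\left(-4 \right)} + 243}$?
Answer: $-35649 + \frac{28224 \sqrt{247}}{247} \approx -33853.0$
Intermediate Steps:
$g = -224$ ($g = - 2 \left(\left(-56\right) \left(-2\right)\right) = \left(-2\right) 112 = -224$)
$y{\left(F,w \right)} = \frac{w}{4}$
$f{\left(s \right)} = \sqrt{247}$ ($f{\left(s \right)} = \sqrt{\left(-1\right) \left(-4\right) + 243} = \sqrt{4 + 243} = \sqrt{247}$)
$E{\left(j \right)} = \frac{j^{2}}{4}$ ($E{\left(j \right)} = \frac{j}{4} j = \frac{j^{2}}{4}$)
$N = \frac{28224 \sqrt{247}}{247}$ ($N = \frac{9 \frac{\frac{1}{4} \left(-224\right)^{2}}{\sqrt{247}}}{4} = \frac{9 \cdot \frac{1}{4} \cdot 50176 \frac{\sqrt{247}}{247}}{4} = \frac{9 \cdot 12544 \frac{\sqrt{247}}{247}}{4} = \frac{9 \frac{12544 \sqrt{247}}{247}}{4} = \frac{28224 \sqrt{247}}{247} \approx 1795.8$)
$\left(-129884 + 94235\right) + N = \left(-129884 + 94235\right) + \frac{28224 \sqrt{247}}{247} = -35649 + \frac{28224 \sqrt{247}}{247}$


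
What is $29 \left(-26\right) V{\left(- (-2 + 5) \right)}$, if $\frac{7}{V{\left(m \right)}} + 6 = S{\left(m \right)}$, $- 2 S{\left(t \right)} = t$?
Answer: $\frac{10556}{9} \approx 1172.9$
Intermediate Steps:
$S{\left(t \right)} = - \frac{t}{2}$
$V{\left(m \right)} = \frac{7}{-6 - \frac{m}{2}}$
$29 \left(-26\right) V{\left(- (-2 + 5) \right)} = 29 \left(-26\right) \left(- \frac{14}{12 - \left(-2 + 5\right)}\right) = - 754 \left(- \frac{14}{12 - 3}\right) = - 754 \left(- \frac{14}{9}\right) = - 754 \left(\left(-14\right) \frac{1}{9}\right) = \left(-754\right) \left(- \frac{14}{9}\right) = \frac{10556}{9}$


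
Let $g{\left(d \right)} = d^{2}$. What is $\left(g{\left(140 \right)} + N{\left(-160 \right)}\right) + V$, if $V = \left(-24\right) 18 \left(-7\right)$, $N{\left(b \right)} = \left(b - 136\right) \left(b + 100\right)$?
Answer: $40384$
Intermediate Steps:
$N{\left(b \right)} = \left(-136 + b\right) \left(100 + b\right)$
$V = 3024$ ($V = \left(-432\right) \left(-7\right) = 3024$)
$\left(g{\left(140 \right)} + N{\left(-160 \right)}\right) + V = \left(140^{2} - \left(7840 - 25600\right)\right) + 3024 = \left(19600 + \left(-13600 + 25600 + 5760\right)\right) + 3024 = \left(19600 + 17760\right) + 3024 = 37360 + 3024 = 40384$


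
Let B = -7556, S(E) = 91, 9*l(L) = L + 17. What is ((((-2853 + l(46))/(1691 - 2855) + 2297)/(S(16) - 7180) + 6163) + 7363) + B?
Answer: 24629675783/4125798 ≈ 5969.7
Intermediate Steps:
l(L) = 17/9 + L/9 (l(L) = (L + 17)/9 = (17 + L)/9 = 17/9 + L/9)
((((-2853 + l(46))/(1691 - 2855) + 2297)/(S(16) - 7180) + 6163) + 7363) + B = ((((-2853 + (17/9 + (⅑)*46))/(1691 - 2855) + 2297)/(91 - 7180) + 6163) + 7363) - 7556 = ((((-2853 + (17/9 + 46/9))/(-1164) + 2297)/(-7089) + 6163) + 7363) - 7556 = ((((-2853 + 7)*(-1/1164) + 2297)*(-1/7089) + 6163) + 7363) - 7556 = (((-2846*(-1/1164) + 2297)*(-1/7089) + 6163) + 7363) - 7556 = (((1423/582 + 2297)*(-1/7089) + 6163) + 7363) - 7556 = (((1338277/582)*(-1/7089) + 6163) + 7363) - 7556 = ((-1338277/4125798 + 6163) + 7363) - 7556 = (25425954797/4125798 + 7363) - 7556 = 55804205471/4125798 - 7556 = 24629675783/4125798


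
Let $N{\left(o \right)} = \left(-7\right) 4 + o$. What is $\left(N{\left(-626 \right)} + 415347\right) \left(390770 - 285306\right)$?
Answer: $43735182552$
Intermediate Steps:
$N{\left(o \right)} = -28 + o$
$\left(N{\left(-626 \right)} + 415347\right) \left(390770 - 285306\right) = \left(\left(-28 - 626\right) + 415347\right) \left(390770 - 285306\right) = \left(-654 + 415347\right) 105464 = 414693 \cdot 105464 = 43735182552$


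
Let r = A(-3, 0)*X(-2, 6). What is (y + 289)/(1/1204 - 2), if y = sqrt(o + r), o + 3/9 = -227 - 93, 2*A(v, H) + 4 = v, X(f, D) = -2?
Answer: -347956/2407 - 2408*I*sqrt(705)/7221 ≈ -144.56 - 8.8543*I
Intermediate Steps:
A(v, H) = -2 + v/2
r = 7 (r = (-2 + (1/2)*(-3))*(-2) = (-2 - 3/2)*(-2) = -7/2*(-2) = 7)
o = -961/3 (o = -1/3 + (-227 - 93) = -1/3 - 320 = -961/3 ≈ -320.33)
y = 2*I*sqrt(705)/3 (y = sqrt(-961/3 + 7) = sqrt(-940/3) = 2*I*sqrt(705)/3 ≈ 17.701*I)
(y + 289)/(1/1204 - 2) = (2*I*sqrt(705)/3 + 289)/(1/1204 - 2) = (289 + 2*I*sqrt(705)/3)/(1/1204 - 2) = (289 + 2*I*sqrt(705)/3)/(-2407/1204) = (289 + 2*I*sqrt(705)/3)*(-1204/2407) = -347956/2407 - 2408*I*sqrt(705)/7221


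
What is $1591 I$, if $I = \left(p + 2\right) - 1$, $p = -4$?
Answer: $-4773$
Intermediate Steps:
$I = -3$ ($I = \left(-4 + 2\right) - 1 = -2 - 1 = -3$)
$1591 I = 1591 \left(-3\right) = -4773$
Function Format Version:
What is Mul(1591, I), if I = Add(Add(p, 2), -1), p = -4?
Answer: -4773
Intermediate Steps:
I = -3 (I = Add(Add(-4, 2), -1) = Add(-2, -1) = -3)
Mul(1591, I) = Mul(1591, -3) = -4773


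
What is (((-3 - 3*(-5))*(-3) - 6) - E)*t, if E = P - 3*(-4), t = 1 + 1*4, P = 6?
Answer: -300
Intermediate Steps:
t = 5 (t = 1 + 4 = 5)
E = 18 (E = 6 - 3*(-4) = 6 + 12 = 18)
(((-3 - 3*(-5))*(-3) - 6) - E)*t = (((-3 - 3*(-5))*(-3) - 6) - 1*18)*5 = (((-3 + 15)*(-3) - 6) - 18)*5 = ((12*(-3) - 6) - 18)*5 = ((-36 - 6) - 18)*5 = (-42 - 18)*5 = -60*5 = -300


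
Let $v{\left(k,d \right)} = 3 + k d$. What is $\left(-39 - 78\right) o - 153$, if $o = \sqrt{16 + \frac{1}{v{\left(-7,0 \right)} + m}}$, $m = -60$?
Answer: $-153 - \frac{39 \sqrt{51927}}{19} \approx -620.74$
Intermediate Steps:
$v{\left(k,d \right)} = 3 + d k$
$o = \frac{\sqrt{51927}}{57}$ ($o = \sqrt{16 + \frac{1}{\left(3 + 0 \left(-7\right)\right) - 60}} = \sqrt{16 + \frac{1}{\left(3 + 0\right) - 60}} = \sqrt{16 + \frac{1}{3 - 60}} = \sqrt{16 + \frac{1}{-57}} = \sqrt{16 - \frac{1}{57}} = \sqrt{\frac{911}{57}} = \frac{\sqrt{51927}}{57} \approx 3.9978$)
$\left(-39 - 78\right) o - 153 = \left(-39 - 78\right) \frac{\sqrt{51927}}{57} - 153 = - 117 \frac{\sqrt{51927}}{57} - 153 = - \frac{39 \sqrt{51927}}{19} - 153 = -153 - \frac{39 \sqrt{51927}}{19}$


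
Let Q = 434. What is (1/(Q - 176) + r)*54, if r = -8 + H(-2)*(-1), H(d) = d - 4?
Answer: -4635/43 ≈ -107.79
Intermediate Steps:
H(d) = -4 + d
r = -2 (r = -8 + (-4 - 2)*(-1) = -8 - 6*(-1) = -8 + 6 = -2)
(1/(Q - 176) + r)*54 = (1/(434 - 176) - 2)*54 = (1/258 - 2)*54 = -515/258*54 = -4635/43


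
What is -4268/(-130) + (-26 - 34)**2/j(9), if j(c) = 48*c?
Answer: 8027/195 ≈ 41.164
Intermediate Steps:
-4268/(-130) + (-26 - 34)**2/j(9) = -4268/(-130) + (-26 - 34)**2/((48*9)) = -4268*(-1/130) + (-60)**2/432 = 2134/65 + 3600*(1/432) = 2134/65 + 25/3 = 8027/195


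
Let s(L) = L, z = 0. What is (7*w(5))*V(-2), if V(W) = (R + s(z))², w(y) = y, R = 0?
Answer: 0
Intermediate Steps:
V(W) = 0 (V(W) = (0 + 0)² = 0² = 0)
(7*w(5))*V(-2) = (7*5)*0 = 35*0 = 0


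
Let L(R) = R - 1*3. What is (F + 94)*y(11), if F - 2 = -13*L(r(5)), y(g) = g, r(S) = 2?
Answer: 1199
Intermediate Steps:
L(R) = -3 + R (L(R) = R - 3 = -3 + R)
F = 15 (F = 2 - 13*(-3 + 2) = 2 - 13*(-1) = 2 + 13 = 15)
(F + 94)*y(11) = (15 + 94)*11 = 109*11 = 1199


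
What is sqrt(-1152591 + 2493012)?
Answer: sqrt(1340421) ≈ 1157.8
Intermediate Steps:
sqrt(-1152591 + 2493012) = sqrt(1340421)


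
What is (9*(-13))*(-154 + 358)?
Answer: -23868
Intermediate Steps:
(9*(-13))*(-154 + 358) = -117*204 = -23868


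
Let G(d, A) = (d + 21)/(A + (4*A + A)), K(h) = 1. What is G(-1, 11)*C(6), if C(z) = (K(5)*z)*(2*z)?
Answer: 240/11 ≈ 21.818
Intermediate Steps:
C(z) = 2*z² (C(z) = (1*z)*(2*z) = z*(2*z) = 2*z²)
G(d, A) = (21 + d)/(6*A) (G(d, A) = (21 + d)/(A + 5*A) = (21 + d)/((6*A)) = (21 + d)*(1/(6*A)) = (21 + d)/(6*A))
G(-1, 11)*C(6) = ((⅙)*(21 - 1)/11)*(2*6²) = ((⅙)*(1/11)*20)*(2*36) = (10/33)*72 = 240/11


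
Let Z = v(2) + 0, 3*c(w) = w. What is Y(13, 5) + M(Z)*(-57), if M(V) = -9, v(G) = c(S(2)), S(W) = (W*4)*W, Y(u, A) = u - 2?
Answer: 524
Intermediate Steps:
Y(u, A) = -2 + u
S(W) = 4*W**2 (S(W) = (4*W)*W = 4*W**2)
c(w) = w/3
v(G) = 16/3 (v(G) = (4*2**2)/3 = (4*4)/3 = (1/3)*16 = 16/3)
Z = 16/3 (Z = 16/3 + 0 = 16/3 ≈ 5.3333)
Y(13, 5) + M(Z)*(-57) = (-2 + 13) - 9*(-57) = 11 + 513 = 524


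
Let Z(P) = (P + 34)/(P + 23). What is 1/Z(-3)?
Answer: 20/31 ≈ 0.64516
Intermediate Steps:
Z(P) = (34 + P)/(23 + P)
1/Z(-3) = 1/((34 - 3)/(23 - 3)) = 1/(31/20) = 20/31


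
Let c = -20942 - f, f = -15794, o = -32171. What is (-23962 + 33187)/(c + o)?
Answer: -9225/37319 ≈ -0.24719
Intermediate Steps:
c = -5148 (c = -20942 - 1*(-15794) = -20942 + 15794 = -5148)
(-23962 + 33187)/(c + o) = (-23962 + 33187)/(-5148 - 32171) = 9225/(-37319) = 9225*(-1/37319) = -9225/37319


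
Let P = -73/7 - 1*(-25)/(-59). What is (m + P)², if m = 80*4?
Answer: 16301671684/170569 ≈ 95572.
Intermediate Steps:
m = 320
P = -4482/413 (P = -73*⅐ + 25*(-1/59) = -73/7 - 25/59 = -4482/413 ≈ -10.852)
(m + P)² = (320 - 4482/413)² = (127678/413)² = 16301671684/170569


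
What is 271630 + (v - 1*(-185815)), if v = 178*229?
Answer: 498207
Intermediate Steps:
v = 40762
271630 + (v - 1*(-185815)) = 271630 + (40762 - 1*(-185815)) = 271630 + (40762 + 185815) = 271630 + 226577 = 498207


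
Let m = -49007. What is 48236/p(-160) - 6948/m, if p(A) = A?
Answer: -590697493/1960280 ≈ -301.33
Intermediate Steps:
48236/p(-160) - 6948/m = 48236/(-160) - 6948/(-49007) = 48236*(-1/160) - 6948*(-1/49007) = -12059/40 + 6948/49007 = -590697493/1960280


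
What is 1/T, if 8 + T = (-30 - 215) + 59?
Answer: -1/194 ≈ -0.0051546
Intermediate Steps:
T = -194 (T = -8 + ((-30 - 215) + 59) = -8 + (-245 + 59) = -8 - 186 = -194)
1/T = 1/(-194) = -1/194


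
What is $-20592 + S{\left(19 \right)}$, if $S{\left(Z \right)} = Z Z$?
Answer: $-20231$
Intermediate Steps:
$S{\left(Z \right)} = Z^{2}$
$-20592 + S{\left(19 \right)} = -20592 + 19^{2} = -20592 + 361 = -20231$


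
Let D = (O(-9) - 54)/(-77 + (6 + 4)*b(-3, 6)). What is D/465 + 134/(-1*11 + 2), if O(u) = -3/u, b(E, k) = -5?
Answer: -2637629/177165 ≈ -14.888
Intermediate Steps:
D = 161/381 (D = (-3/(-9) - 54)/(-77 + (6 + 4)*(-5)) = (-3*(-⅑) - 54)/(-77 + 10*(-5)) = (⅓ - 54)/(-77 - 50) = -161/3/(-127) = -161/3*(-1/127) = 161/381 ≈ 0.42257)
D/465 + 134/(-1*11 + 2) = (161/381)/465 + 134/(-1*11 + 2) = (161/381)*(1/465) + 134/(-11 + 2) = 161/177165 + 134/(-9) = 161/177165 + 134*(-⅑) = 161/177165 - 134/9 = -2637629/177165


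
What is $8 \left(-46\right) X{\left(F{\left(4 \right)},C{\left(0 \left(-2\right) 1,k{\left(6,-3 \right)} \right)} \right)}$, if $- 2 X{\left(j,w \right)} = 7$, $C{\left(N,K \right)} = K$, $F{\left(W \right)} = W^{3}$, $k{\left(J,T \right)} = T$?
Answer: $1288$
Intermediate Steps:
$X{\left(j,w \right)} = - \frac{7}{2}$ ($X{\left(j,w \right)} = \left(- \frac{1}{2}\right) 7 = - \frac{7}{2}$)
$8 \left(-46\right) X{\left(F{\left(4 \right)},C{\left(0 \left(-2\right) 1,k{\left(6,-3 \right)} \right)} \right)} = 8 \left(-46\right) \left(- \frac{7}{2}\right) = \left(-368\right) \left(- \frac{7}{2}\right) = 1288$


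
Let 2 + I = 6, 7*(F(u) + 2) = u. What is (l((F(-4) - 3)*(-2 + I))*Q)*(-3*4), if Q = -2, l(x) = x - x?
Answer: 0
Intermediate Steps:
F(u) = -2 + u/7
I = 4 (I = -2 + 6 = 4)
l(x) = 0
(l((F(-4) - 3)*(-2 + I))*Q)*(-3*4) = (0*(-2))*(-3*4) = 0*(-12) = 0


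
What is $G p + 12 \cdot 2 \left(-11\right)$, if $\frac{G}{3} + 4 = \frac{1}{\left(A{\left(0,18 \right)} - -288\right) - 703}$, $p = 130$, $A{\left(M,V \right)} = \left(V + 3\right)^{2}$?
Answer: $-1809$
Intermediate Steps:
$A{\left(M,V \right)} = \left(3 + V\right)^{2}$
$G = - \frac{309}{26}$ ($G = -12 + \frac{3}{\left(\left(3 + 18\right)^{2} - -288\right) - 703} = -12 + \frac{3}{\left(21^{2} + 288\right) - 703} = -12 + \frac{3}{\left(441 + 288\right) - 703} = -12 + \frac{3}{729 - 703} = -12 + \frac{3}{26} = - \frac{309}{26} \approx -11.885$)
$G p + 12 \cdot 2 \left(-11\right) = \left(- \frac{309}{26}\right) 130 + 12 \cdot 2 \left(-11\right) = -1545 + 24 \left(-11\right) = -1545 - 264 = -1809$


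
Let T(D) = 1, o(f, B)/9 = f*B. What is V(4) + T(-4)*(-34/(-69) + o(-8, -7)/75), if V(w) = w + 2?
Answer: 22792/1725 ≈ 13.213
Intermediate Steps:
V(w) = 2 + w
o(f, B) = 9*B*f (o(f, B) = 9*(f*B) = 9*(B*f) = 9*B*f)
V(4) + T(-4)*(-34/(-69) + o(-8, -7)/75) = (2 + 4) + 1*(-34/(-69) + (9*(-7)*(-8))/75) = 6 + 1*(-34*(-1/69) + 504*(1/75)) = 6 + 1*(34/69 + 168/25) = 6 + 1*(12442/1725) = 6 + 12442/1725 = 22792/1725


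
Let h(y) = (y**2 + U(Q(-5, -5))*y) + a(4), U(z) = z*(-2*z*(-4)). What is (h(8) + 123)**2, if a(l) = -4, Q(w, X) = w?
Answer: 3179089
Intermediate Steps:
U(z) = 8*z**2 (U(z) = z*(8*z) = 8*z**2)
h(y) = -4 + y**2 + 200*y (h(y) = (y**2 + (8*(-5)**2)*y) - 4 = (y**2 + (8*25)*y) - 4 = (y**2 + 200*y) - 4 = -4 + y**2 + 200*y)
(h(8) + 123)**2 = ((-4 + 8**2 + 200*8) + 123)**2 = ((-4 + 64 + 1600) + 123)**2 = (1660 + 123)**2 = 1783**2 = 3179089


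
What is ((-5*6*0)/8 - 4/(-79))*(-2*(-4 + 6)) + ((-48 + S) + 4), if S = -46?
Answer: -7126/79 ≈ -90.203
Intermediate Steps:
((-5*6*0)/8 - 4/(-79))*(-2*(-4 + 6)) + ((-48 + S) + 4) = ((-5*6*0)/8 - 4/(-79))*(-2*(-4 + 6)) + ((-48 - 46) + 4) = (-30*0*(⅛) - 4*(-1/79))*(-2*2) + (-94 + 4) = (0*(⅛) + 4/79)*(-4) - 90 = (0 + 4/79)*(-4) - 90 = (4/79)*(-4) - 90 = -16/79 - 90 = -7126/79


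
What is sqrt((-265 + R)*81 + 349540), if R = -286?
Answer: sqrt(304909) ≈ 552.19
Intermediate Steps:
sqrt((-265 + R)*81 + 349540) = sqrt((-265 - 286)*81 + 349540) = sqrt(-551*81 + 349540) = sqrt(-44631 + 349540) = sqrt(304909)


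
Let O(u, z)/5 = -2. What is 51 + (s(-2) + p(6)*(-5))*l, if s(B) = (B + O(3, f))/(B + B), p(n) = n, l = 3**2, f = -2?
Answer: -192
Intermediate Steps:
l = 9
O(u, z) = -10 (O(u, z) = 5*(-2) = -10)
s(B) = (-10 + B)/(2*B) (s(B) = (B - 10)/(B + B) = (-10 + B)/((2*B)) = (-10 + B)*(1/(2*B)) = (-10 + B)/(2*B))
51 + (s(-2) + p(6)*(-5))*l = 51 + ((1/2)*(-10 - 2)/(-2) + 6*(-5))*9 = 51 + ((1/2)*(-1/2)*(-12) - 30)*9 = 51 + (3 - 30)*9 = 51 - 27*9 = 51 - 243 = -192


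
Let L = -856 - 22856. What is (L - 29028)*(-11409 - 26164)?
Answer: 1981600020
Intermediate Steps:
L = -23712
(L - 29028)*(-11409 - 26164) = (-23712 - 29028)*(-11409 - 26164) = -52740*(-37573) = 1981600020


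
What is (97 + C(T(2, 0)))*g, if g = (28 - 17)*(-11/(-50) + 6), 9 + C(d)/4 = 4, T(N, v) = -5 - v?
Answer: 263417/50 ≈ 5268.3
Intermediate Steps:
C(d) = -20 (C(d) = -36 + 4*4 = -36 + 16 = -20)
g = 3421/50 (g = 11*(-11*(-1/50) + 6) = 11*(11/50 + 6) = 11*(311/50) = 3421/50 ≈ 68.420)
(97 + C(T(2, 0)))*g = (97 - 20)*(3421/50) = 77*(3421/50) = 263417/50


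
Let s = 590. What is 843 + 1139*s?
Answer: 672853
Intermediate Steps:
843 + 1139*s = 843 + 1139*590 = 843 + 672010 = 672853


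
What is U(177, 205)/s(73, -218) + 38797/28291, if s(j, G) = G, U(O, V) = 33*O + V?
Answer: -81294820/3083719 ≈ -26.363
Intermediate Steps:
U(O, V) = V + 33*O
U(177, 205)/s(73, -218) + 38797/28291 = (205 + 33*177)/(-218) + 38797/28291 = (205 + 5841)*(-1/218) + 38797*(1/28291) = 6046*(-1/218) + 38797/28291 = -3023/109 + 38797/28291 = -81294820/3083719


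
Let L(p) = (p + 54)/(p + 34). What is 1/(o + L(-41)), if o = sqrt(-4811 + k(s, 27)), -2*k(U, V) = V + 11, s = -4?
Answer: -91/236839 - 49*I*sqrt(4830)/236839 ≈ -0.00038423 - 0.014379*I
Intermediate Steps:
L(p) = (54 + p)/(34 + p)
k(U, V) = -11/2 - V/2 (k(U, V) = -(V + 11)/2 = -(11 + V)/2 = -11/2 - V/2)
o = I*sqrt(4830) (o = sqrt(-4811 + (-11/2 - 1/2*27)) = sqrt(-4811 + (-11/2 - 27/2)) = sqrt(-4811 - 19) = sqrt(-4830) = I*sqrt(4830) ≈ 69.498*I)
1/(o + L(-41)) = 1/(I*sqrt(4830) + (54 - 41)/(34 - 41)) = 1/(I*sqrt(4830) + 13/(-7)) = 1/(I*sqrt(4830) - 1/7*13) = 1/(I*sqrt(4830) - 13/7) = 1/(-13/7 + I*sqrt(4830))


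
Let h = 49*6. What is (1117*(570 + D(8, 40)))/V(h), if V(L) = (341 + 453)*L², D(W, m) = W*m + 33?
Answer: 1030991/68630184 ≈ 0.015022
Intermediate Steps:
D(W, m) = 33 + W*m
h = 294
V(L) = 794*L²
(1117*(570 + D(8, 40)))/V(h) = (1117*(570 + (33 + 8*40)))/((794*294²)) = (1117*(570 + (33 + 320)))/((794*86436)) = (1117*(570 + 353))/68630184 = (1117*923)*(1/68630184) = 1030991*(1/68630184) = 1030991/68630184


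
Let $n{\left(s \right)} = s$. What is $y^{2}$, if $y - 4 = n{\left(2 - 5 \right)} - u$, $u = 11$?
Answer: $100$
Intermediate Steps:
$y = -10$ ($y = 4 + \left(\left(2 - 5\right) - 11\right) = 4 - 14 = -10$)
$y^{2} = \left(-10\right)^{2} = 100$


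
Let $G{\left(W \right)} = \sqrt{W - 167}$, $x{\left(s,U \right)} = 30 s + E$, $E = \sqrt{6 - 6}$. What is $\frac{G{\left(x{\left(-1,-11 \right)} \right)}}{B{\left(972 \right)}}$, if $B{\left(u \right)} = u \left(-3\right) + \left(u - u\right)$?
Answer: $- \frac{i \sqrt{197}}{2916} \approx - 0.0048133 i$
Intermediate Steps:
$E = 0$ ($E = \sqrt{0} = 0$)
$x{\left(s,U \right)} = 30 s$ ($x{\left(s,U \right)} = 30 s + 0 = 30 s$)
$G{\left(W \right)} = \sqrt{-167 + W}$
$B{\left(u \right)} = - 3 u$ ($B{\left(u \right)} = - 3 u + 0 = - 3 u$)
$\frac{G{\left(x{\left(-1,-11 \right)} \right)}}{B{\left(972 \right)}} = \frac{\sqrt{-167 + 30 \left(-1\right)}}{\left(-3\right) 972} = \frac{\sqrt{-167 - 30}}{-2916} = \sqrt{-197} \left(- \frac{1}{2916}\right) = i \sqrt{197} \left(- \frac{1}{2916}\right) = - \frac{i \sqrt{197}}{2916}$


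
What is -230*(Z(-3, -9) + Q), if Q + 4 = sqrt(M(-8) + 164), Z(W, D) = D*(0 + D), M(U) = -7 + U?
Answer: -17710 - 230*sqrt(149) ≈ -20518.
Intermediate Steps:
Z(W, D) = D**2 (Z(W, D) = D*D = D**2)
Q = -4 + sqrt(149) (Q = -4 + sqrt((-7 - 8) + 164) = -4 + sqrt(-15 + 164) = -4 + sqrt(149) ≈ 8.2066)
-230*(Z(-3, -9) + Q) = -230*((-9)**2 + (-4 + sqrt(149))) = -230*(81 + (-4 + sqrt(149))) = -230*(77 + sqrt(149)) = -17710 - 230*sqrt(149)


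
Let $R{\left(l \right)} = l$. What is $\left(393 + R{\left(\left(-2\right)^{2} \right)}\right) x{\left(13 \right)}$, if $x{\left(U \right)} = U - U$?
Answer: $0$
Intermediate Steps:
$x{\left(U \right)} = 0$
$\left(393 + R{\left(\left(-2\right)^{2} \right)}\right) x{\left(13 \right)} = \left(393 + \left(-2\right)^{2}\right) 0 = \left(393 + 4\right) 0 = 397 \cdot 0 = 0$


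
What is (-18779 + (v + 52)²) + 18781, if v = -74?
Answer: 486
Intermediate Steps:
(-18779 + (v + 52)²) + 18781 = (-18779 + (-74 + 52)²) + 18781 = (-18779 + (-22)²) + 18781 = (-18779 + 484) + 18781 = -18295 + 18781 = 486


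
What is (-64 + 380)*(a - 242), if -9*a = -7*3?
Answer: -227204/3 ≈ -75735.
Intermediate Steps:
a = 7/3 (a = -(-7)*3/9 = -1/9*(-21) = 7/3 ≈ 2.3333)
(-64 + 380)*(a - 242) = (-64 + 380)*(7/3 - 242) = 316*(-719/3) = -227204/3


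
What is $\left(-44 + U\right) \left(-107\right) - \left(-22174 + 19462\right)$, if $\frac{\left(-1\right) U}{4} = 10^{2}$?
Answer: $50220$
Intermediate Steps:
$U = -400$ ($U = - 4 \cdot 10^{2} = \left(-4\right) 100 = -400$)
$\left(-44 + U\right) \left(-107\right) - \left(-22174 + 19462\right) = \left(-44 - 400\right) \left(-107\right) - \left(-22174 + 19462\right) = \left(-444\right) \left(-107\right) - -2712 = 47508 + 2712 = 50220$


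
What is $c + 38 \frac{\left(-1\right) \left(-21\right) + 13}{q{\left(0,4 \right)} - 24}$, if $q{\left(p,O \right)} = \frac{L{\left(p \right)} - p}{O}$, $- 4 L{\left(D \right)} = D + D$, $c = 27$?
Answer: $- \frac{161}{6} \approx -26.833$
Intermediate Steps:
$L{\left(D \right)} = - \frac{D}{2}$ ($L{\left(D \right)} = - \frac{D + D}{4} = - \frac{2 D}{4} = - \frac{D}{2}$)
$q{\left(p,O \right)} = - \frac{3 p}{2 O}$ ($q{\left(p,O \right)} = \frac{- \frac{p}{2} - p}{O} = \frac{\left(- \frac{3}{2}\right) p}{O} = - \frac{3 p}{2 O}$)
$c + 38 \frac{\left(-1\right) \left(-21\right) + 13}{q{\left(0,4 \right)} - 24} = 27 + 38 \frac{\left(-1\right) \left(-21\right) + 13}{\left(- \frac{3}{2}\right) 0 \cdot \frac{1}{4} - 24} = 27 + 38 \frac{21 + 13}{\left(- \frac{3}{2}\right) 0 \cdot \frac{1}{4} - 24} = 27 + 38 \frac{34}{0 - 24} = 27 + 38 \frac{34}{-24} = 27 + 38 \cdot 34 \left(- \frac{1}{24}\right) = 27 + 38 \left(- \frac{17}{12}\right) = 27 - \frac{323}{6} = - \frac{161}{6}$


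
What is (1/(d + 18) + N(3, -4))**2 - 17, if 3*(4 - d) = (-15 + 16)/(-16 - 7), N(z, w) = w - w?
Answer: -39220376/2307361 ≈ -16.998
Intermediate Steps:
N(z, w) = 0
d = 277/69 (d = 4 - (-15 + 16)/(3*(-16 - 7)) = 4 - 1/(3*(-23)) = 4 - (-1)/(3*23) = 4 - 1/3*(-1/23) = 4 + 1/69 = 277/69 ≈ 4.0145)
(1/(d + 18) + N(3, -4))**2 - 17 = (1/(277/69 + 18) + 0)**2 - 17 = (1/(1519/69) + 0)**2 - 17 = (69/1519 + 0)**2 - 17 = (69/1519)**2 - 17 = 4761/2307361 - 17 = -39220376/2307361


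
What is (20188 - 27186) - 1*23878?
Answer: -30876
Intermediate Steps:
(20188 - 27186) - 1*23878 = -6998 - 23878 = -30876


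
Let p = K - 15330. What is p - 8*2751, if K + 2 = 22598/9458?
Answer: -176569561/4729 ≈ -37338.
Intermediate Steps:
K = 1841/4729 (K = -2 + 22598/9458 = -2 + 22598*(1/9458) = -2 + 11299/4729 = 1841/4729 ≈ 0.38930)
p = -72493729/4729 (p = 1841/4729 - 15330 = -72493729/4729 ≈ -15330.)
p - 8*2751 = -72493729/4729 - 8*2751 = -72493729/4729 - 1*22008 = -72493729/4729 - 22008 = -176569561/4729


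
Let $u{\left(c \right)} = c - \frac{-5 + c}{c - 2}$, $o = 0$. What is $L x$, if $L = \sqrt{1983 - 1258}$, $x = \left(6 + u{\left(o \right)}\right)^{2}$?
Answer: $\frac{245 \sqrt{29}}{4} \approx 329.84$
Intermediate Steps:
$u{\left(c \right)} = c - \frac{-5 + c}{-2 + c}$
$x = \frac{49}{4}$ ($x = \left(6 + \frac{5 + 0^{2} - 0}{-2 + 0}\right)^{2} = \left(6 + \frac{5 + 0 + 0}{-2}\right)^{2} = \left(6 - \frac{5}{2}\right)^{2} = \left(\frac{7}{2}\right)^{2} = \frac{49}{4} \approx 12.25$)
$L = 5 \sqrt{29}$ ($L = \sqrt{725} = 5 \sqrt{29} \approx 26.926$)
$L x = 5 \sqrt{29} \cdot \frac{49}{4} = \frac{245 \sqrt{29}}{4}$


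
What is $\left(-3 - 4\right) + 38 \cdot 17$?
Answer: $639$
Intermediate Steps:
$\left(-3 - 4\right) + 38 \cdot 17 = \left(-3 - 4\right) + 646 = -7 + 646 = 639$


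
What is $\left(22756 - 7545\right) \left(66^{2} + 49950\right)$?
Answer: $826048566$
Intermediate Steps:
$\left(22756 - 7545\right) \left(66^{2} + 49950\right) = 15211 \left(4356 + 49950\right) = 15211 \cdot 54306 = 826048566$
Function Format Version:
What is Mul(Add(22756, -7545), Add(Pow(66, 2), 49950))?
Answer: 826048566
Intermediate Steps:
Mul(Add(22756, -7545), Add(Pow(66, 2), 49950)) = Mul(15211, Add(4356, 49950)) = Mul(15211, 54306) = 826048566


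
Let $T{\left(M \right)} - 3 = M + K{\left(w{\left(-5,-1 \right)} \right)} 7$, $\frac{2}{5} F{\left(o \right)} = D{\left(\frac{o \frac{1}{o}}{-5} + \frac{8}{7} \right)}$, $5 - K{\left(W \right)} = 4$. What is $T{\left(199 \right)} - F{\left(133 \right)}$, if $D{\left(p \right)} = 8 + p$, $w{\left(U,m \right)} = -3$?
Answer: $\frac{2613}{14} \approx 186.64$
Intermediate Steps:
$K{\left(W \right)} = 1$ ($K{\left(W \right)} = 5 - 4 = 1$)
$F{\left(o \right)} = \frac{313}{14}$ ($F{\left(o \right)} = \frac{5 \left(8 + \left(\frac{o \frac{1}{o}}{-5} + \frac{8}{7}\right)\right)}{2} = \frac{5 \left(8 + \left(1 \left(- \frac{1}{5}\right) + 8 \cdot \frac{1}{7}\right)\right)}{2} = \frac{5 \left(8 + \left(- \frac{1}{5} + \frac{8}{7}\right)\right)}{2} = \frac{5 \left(8 + \frac{33}{35}\right)}{2} = \frac{5}{2} \cdot \frac{313}{35} = \frac{313}{14}$)
$T{\left(M \right)} = 10 + M$ ($T{\left(M \right)} = 3 + \left(M + 1 \cdot 7\right) = 3 + \left(M + 7\right) = 3 + \left(7 + M\right) = 10 + M$)
$T{\left(199 \right)} - F{\left(133 \right)} = \left(10 + 199\right) - \frac{313}{14} = 209 - \frac{313}{14} = \frac{2613}{14}$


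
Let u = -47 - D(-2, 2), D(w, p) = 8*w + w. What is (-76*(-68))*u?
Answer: -149872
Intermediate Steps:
D(w, p) = 9*w
u = -29 (u = -47 - 9*(-2) = -47 - 1*(-18) = -47 + 18 = -29)
(-76*(-68))*u = -76*(-68)*(-29) = 5168*(-29) = -149872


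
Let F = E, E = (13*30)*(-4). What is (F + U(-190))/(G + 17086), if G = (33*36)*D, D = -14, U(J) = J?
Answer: -875/227 ≈ -3.8546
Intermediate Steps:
E = -1560 (E = 390*(-4) = -1560)
F = -1560
G = -16632 (G = (33*36)*(-14) = 1188*(-14) = -16632)
(F + U(-190))/(G + 17086) = (-1560 - 190)/(-16632 + 17086) = -1750/454 = -1750*1/454 = -875/227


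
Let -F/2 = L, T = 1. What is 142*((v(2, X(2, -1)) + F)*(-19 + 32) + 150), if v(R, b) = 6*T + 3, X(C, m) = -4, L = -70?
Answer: 296354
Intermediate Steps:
v(R, b) = 9 (v(R, b) = 6*1 + 3 = 6 + 3 = 9)
F = 140 (F = -2*(-70) = 140)
142*((v(2, X(2, -1)) + F)*(-19 + 32) + 150) = 142*((9 + 140)*(-19 + 32) + 150) = 142*(149*13 + 150) = 142*(1937 + 150) = 142*2087 = 296354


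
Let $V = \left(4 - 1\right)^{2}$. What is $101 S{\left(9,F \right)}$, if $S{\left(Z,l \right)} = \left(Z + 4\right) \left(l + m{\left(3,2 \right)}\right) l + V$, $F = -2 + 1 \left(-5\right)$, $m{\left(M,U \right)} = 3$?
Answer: $37673$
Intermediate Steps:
$F = -7$ ($F = -2 - 5 = -7$)
$V = 9$ ($V = 3^{2} = 9$)
$S{\left(Z,l \right)} = 9 + l \left(3 + l\right) \left(4 + Z\right)$ ($S{\left(Z,l \right)} = \left(Z + 4\right) \left(l + 3\right) l + 9 = \left(4 + Z\right) \left(3 + l\right) l + 9 = \left(3 + l\right) \left(4 + Z\right) l + 9 = l \left(3 + l\right) \left(4 + Z\right) + 9 = 9 + l \left(3 + l\right) \left(4 + Z\right)$)
$101 S{\left(9,F \right)} = 101 \left(9 + 4 \left(-7\right)^{2} + 12 \left(-7\right) + 9 \left(-7\right)^{2} + 3 \cdot 9 \left(-7\right)\right) = 101 \left(9 + 4 \cdot 49 - 84 + 9 \cdot 49 - 189\right) = 101 \left(9 + 196 - 84 + 441 - 189\right) = 101 \cdot 373 = 37673$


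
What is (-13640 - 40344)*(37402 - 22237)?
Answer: -818667360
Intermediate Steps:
(-13640 - 40344)*(37402 - 22237) = -53984*15165 = -818667360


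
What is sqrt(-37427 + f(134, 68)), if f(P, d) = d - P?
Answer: I*sqrt(37493) ≈ 193.63*I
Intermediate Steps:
sqrt(-37427 + f(134, 68)) = sqrt(-37427 + (68 - 1*134)) = sqrt(-37427 + (68 - 134)) = sqrt(-37427 - 66) = sqrt(-37493) = I*sqrt(37493)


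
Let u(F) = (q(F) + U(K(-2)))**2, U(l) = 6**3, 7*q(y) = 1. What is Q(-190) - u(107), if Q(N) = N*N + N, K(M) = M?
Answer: -529579/49 ≈ -10808.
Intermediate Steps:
q(y) = 1/7 (q(y) = (1/7)*1 = 1/7)
Q(N) = N + N**2 (Q(N) = N**2 + N = N + N**2)
U(l) = 216
u(F) = 2289169/49 (u(F) = (1/7 + 216)**2 = (1513/7)**2 = 2289169/49)
Q(-190) - u(107) = -190*(1 - 190) - 1*2289169/49 = -190*(-189) - 2289169/49 = 35910 - 2289169/49 = -529579/49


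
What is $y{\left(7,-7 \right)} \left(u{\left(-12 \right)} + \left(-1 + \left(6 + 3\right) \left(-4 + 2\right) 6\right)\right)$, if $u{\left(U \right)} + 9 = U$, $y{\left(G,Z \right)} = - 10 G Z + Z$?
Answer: $-62790$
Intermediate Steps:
$y{\left(G,Z \right)} = Z - 10 G Z$ ($y{\left(G,Z \right)} = - 10 G Z + Z = Z - 10 G Z$)
$u{\left(U \right)} = -9 + U$
$y{\left(7,-7 \right)} \left(u{\left(-12 \right)} + \left(-1 + \left(6 + 3\right) \left(-4 + 2\right) 6\right)\right) = - 7 \left(1 - 70\right) \left(\left(-9 - 12\right) + \left(-1 + \left(6 + 3\right) \left(-4 + 2\right) 6\right)\right) = - 7 \left(1 - 70\right) \left(-21 + \left(-1 + 9 \left(-2\right) 6\right)\right) = \left(-7\right) \left(-69\right) \left(-21 - 109\right) = 483 \left(-21 - 109\right) = 483 \left(-130\right) = -62790$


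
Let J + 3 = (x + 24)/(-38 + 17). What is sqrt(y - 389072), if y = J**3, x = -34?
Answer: I*sqrt(75670238049)/441 ≈ 623.77*I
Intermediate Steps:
J = -53/21 (J = -3 + (-34 + 24)/(-38 + 17) = -3 - 10/(-21) = -3 - 10*(-1/21) = -3 + 10/21 = -53/21 ≈ -2.5238)
y = -148877/9261 (y = (-53/21)**3 = -148877/9261 ≈ -16.076)
sqrt(y - 389072) = sqrt(-148877/9261 - 389072) = sqrt(-3603344669/9261) = I*sqrt(75670238049)/441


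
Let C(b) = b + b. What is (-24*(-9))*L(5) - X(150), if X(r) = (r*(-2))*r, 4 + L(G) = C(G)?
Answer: 46296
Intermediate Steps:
C(b) = 2*b
L(G) = -4 + 2*G
X(r) = -2*r**2 (X(r) = (-2*r)*r = -2*r**2)
(-24*(-9))*L(5) - X(150) = (-24*(-9))*(-4 + 2*5) - (-2)*150**2 = 216*(-4 + 10) - (-2)*22500 = 216*6 - 1*(-45000) = 1296 + 45000 = 46296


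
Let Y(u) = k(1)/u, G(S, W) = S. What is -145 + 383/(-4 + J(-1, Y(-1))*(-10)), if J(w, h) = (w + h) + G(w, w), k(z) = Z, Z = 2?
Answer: -4837/36 ≈ -134.36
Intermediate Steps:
k(z) = 2
Y(u) = 2/u
J(w, h) = h + 2*w (J(w, h) = (w + h) + w = (h + w) + w = h + 2*w)
-145 + 383/(-4 + J(-1, Y(-1))*(-10)) = -145 + 383/(-4 + (2/(-1) + 2*(-1))*(-10)) = -145 + 383/(-4 + (2*(-1) - 2)*(-10)) = -145 + 383/(-4 + (-2 - 2)*(-10)) = -145 + 383/(-4 - 4*(-10)) = -145 + 383/(-4 + 40) = -145 + 383/36 = -4837/36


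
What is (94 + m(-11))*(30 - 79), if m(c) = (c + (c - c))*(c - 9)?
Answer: -15386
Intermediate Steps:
m(c) = c*(-9 + c) (m(c) = (c + 0)*(-9 + c) = c*(-9 + c))
(94 + m(-11))*(30 - 79) = (94 - 11*(-9 - 11))*(30 - 79) = (94 - 11*(-20))*(-49) = (94 + 220)*(-49) = 314*(-49) = -15386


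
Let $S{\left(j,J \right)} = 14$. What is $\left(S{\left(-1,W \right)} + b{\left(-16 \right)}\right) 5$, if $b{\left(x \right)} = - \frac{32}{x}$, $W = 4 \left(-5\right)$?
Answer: $80$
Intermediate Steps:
$W = -20$
$\left(S{\left(-1,W \right)} + b{\left(-16 \right)}\right) 5 = \left(14 - \frac{32}{-16}\right) 5 = \left(14 - -2\right) 5 = \left(14 + 2\right) 5 = 16 \cdot 5 = 80$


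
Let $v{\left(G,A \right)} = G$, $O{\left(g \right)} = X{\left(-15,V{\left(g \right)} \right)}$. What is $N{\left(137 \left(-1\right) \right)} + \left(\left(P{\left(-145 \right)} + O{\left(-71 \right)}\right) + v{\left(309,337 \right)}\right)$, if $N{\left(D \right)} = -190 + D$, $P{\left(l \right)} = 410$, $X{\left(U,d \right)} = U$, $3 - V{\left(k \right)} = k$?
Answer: $377$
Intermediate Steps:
$V{\left(k \right)} = 3 - k$
$O{\left(g \right)} = -15$
$N{\left(137 \left(-1\right) \right)} + \left(\left(P{\left(-145 \right)} + O{\left(-71 \right)}\right) + v{\left(309,337 \right)}\right) = \left(-190 + 137 \left(-1\right)\right) + \left(\left(410 - 15\right) + 309\right) = \left(-190 - 137\right) + \left(395 + 309\right) = -327 + 704 = 377$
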